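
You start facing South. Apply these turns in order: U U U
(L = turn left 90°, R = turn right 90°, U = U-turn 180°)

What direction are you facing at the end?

Start: South
  U (U-turn (180°)) -> North
  U (U-turn (180°)) -> South
  U (U-turn (180°)) -> North
Final: North

Answer: Final heading: North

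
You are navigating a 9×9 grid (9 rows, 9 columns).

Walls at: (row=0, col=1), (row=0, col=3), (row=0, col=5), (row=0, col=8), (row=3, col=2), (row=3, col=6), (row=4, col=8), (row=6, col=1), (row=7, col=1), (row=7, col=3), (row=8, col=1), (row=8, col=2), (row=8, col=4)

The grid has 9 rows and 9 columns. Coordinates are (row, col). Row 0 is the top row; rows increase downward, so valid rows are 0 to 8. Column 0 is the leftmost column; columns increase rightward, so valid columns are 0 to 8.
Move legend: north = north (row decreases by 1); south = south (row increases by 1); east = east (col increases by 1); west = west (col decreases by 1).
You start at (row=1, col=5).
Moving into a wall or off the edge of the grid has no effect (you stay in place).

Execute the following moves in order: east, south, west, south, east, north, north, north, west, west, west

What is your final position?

Start: (row=1, col=5)
  east (east): (row=1, col=5) -> (row=1, col=6)
  south (south): (row=1, col=6) -> (row=2, col=6)
  west (west): (row=2, col=6) -> (row=2, col=5)
  south (south): (row=2, col=5) -> (row=3, col=5)
  east (east): blocked, stay at (row=3, col=5)
  north (north): (row=3, col=5) -> (row=2, col=5)
  north (north): (row=2, col=5) -> (row=1, col=5)
  north (north): blocked, stay at (row=1, col=5)
  west (west): (row=1, col=5) -> (row=1, col=4)
  west (west): (row=1, col=4) -> (row=1, col=3)
  west (west): (row=1, col=3) -> (row=1, col=2)
Final: (row=1, col=2)

Answer: Final position: (row=1, col=2)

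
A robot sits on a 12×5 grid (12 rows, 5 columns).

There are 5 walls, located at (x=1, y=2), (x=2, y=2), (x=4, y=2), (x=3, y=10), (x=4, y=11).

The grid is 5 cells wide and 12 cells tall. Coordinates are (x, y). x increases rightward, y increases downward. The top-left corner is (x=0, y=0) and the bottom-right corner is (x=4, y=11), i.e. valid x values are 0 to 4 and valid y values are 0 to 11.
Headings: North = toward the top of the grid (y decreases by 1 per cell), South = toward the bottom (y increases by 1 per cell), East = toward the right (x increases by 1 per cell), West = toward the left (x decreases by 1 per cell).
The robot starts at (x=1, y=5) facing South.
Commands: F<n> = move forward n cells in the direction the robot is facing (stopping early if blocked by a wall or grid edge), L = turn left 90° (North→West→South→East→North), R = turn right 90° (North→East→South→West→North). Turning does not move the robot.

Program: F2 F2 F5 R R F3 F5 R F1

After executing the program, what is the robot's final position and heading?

Start: (x=1, y=5), facing South
  F2: move forward 2, now at (x=1, y=7)
  F2: move forward 2, now at (x=1, y=9)
  F5: move forward 2/5 (blocked), now at (x=1, y=11)
  R: turn right, now facing West
  R: turn right, now facing North
  F3: move forward 3, now at (x=1, y=8)
  F5: move forward 5, now at (x=1, y=3)
  R: turn right, now facing East
  F1: move forward 1, now at (x=2, y=3)
Final: (x=2, y=3), facing East

Answer: Final position: (x=2, y=3), facing East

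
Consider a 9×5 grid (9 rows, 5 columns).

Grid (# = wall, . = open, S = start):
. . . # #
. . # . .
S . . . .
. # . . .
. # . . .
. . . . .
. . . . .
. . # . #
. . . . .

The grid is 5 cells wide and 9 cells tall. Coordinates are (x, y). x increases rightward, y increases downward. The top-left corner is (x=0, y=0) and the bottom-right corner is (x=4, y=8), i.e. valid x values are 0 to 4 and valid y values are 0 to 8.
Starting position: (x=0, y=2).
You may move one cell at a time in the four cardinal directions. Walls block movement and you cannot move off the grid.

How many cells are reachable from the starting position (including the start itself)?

Answer: Reachable cells: 38

Derivation:
BFS flood-fill from (x=0, y=2):
  Distance 0: (x=0, y=2)
  Distance 1: (x=0, y=1), (x=1, y=2), (x=0, y=3)
  Distance 2: (x=0, y=0), (x=1, y=1), (x=2, y=2), (x=0, y=4)
  Distance 3: (x=1, y=0), (x=3, y=2), (x=2, y=3), (x=0, y=5)
  Distance 4: (x=2, y=0), (x=3, y=1), (x=4, y=2), (x=3, y=3), (x=2, y=4), (x=1, y=5), (x=0, y=6)
  Distance 5: (x=4, y=1), (x=4, y=3), (x=3, y=4), (x=2, y=5), (x=1, y=6), (x=0, y=7)
  Distance 6: (x=4, y=4), (x=3, y=5), (x=2, y=6), (x=1, y=7), (x=0, y=8)
  Distance 7: (x=4, y=5), (x=3, y=6), (x=1, y=8)
  Distance 8: (x=4, y=6), (x=3, y=7), (x=2, y=8)
  Distance 9: (x=3, y=8)
  Distance 10: (x=4, y=8)
Total reachable: 38 (grid has 38 open cells total)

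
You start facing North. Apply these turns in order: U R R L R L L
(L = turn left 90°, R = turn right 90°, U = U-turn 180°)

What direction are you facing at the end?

Answer: Final heading: South

Derivation:
Start: North
  U (U-turn (180°)) -> South
  R (right (90° clockwise)) -> West
  R (right (90° clockwise)) -> North
  L (left (90° counter-clockwise)) -> West
  R (right (90° clockwise)) -> North
  L (left (90° counter-clockwise)) -> West
  L (left (90° counter-clockwise)) -> South
Final: South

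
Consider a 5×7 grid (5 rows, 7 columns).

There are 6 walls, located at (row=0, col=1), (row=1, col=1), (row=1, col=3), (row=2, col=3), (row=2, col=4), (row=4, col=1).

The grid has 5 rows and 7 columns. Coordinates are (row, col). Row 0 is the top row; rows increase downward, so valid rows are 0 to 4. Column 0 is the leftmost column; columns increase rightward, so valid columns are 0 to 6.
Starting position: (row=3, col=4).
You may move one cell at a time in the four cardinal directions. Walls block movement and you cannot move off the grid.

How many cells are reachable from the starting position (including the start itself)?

Answer: Reachable cells: 29

Derivation:
BFS flood-fill from (row=3, col=4):
  Distance 0: (row=3, col=4)
  Distance 1: (row=3, col=3), (row=3, col=5), (row=4, col=4)
  Distance 2: (row=2, col=5), (row=3, col=2), (row=3, col=6), (row=4, col=3), (row=4, col=5)
  Distance 3: (row=1, col=5), (row=2, col=2), (row=2, col=6), (row=3, col=1), (row=4, col=2), (row=4, col=6)
  Distance 4: (row=0, col=5), (row=1, col=2), (row=1, col=4), (row=1, col=6), (row=2, col=1), (row=3, col=0)
  Distance 5: (row=0, col=2), (row=0, col=4), (row=0, col=6), (row=2, col=0), (row=4, col=0)
  Distance 6: (row=0, col=3), (row=1, col=0)
  Distance 7: (row=0, col=0)
Total reachable: 29 (grid has 29 open cells total)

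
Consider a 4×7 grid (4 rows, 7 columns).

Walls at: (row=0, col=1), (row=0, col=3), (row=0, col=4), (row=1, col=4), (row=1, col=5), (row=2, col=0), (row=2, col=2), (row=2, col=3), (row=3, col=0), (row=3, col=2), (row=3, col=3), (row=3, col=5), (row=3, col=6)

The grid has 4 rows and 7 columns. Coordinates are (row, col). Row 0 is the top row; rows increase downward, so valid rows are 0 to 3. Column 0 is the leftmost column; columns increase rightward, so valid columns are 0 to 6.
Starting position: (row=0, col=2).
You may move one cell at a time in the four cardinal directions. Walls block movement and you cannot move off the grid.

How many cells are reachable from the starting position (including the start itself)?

Answer: Reachable cells: 8

Derivation:
BFS flood-fill from (row=0, col=2):
  Distance 0: (row=0, col=2)
  Distance 1: (row=1, col=2)
  Distance 2: (row=1, col=1), (row=1, col=3)
  Distance 3: (row=1, col=0), (row=2, col=1)
  Distance 4: (row=0, col=0), (row=3, col=1)
Total reachable: 8 (grid has 15 open cells total)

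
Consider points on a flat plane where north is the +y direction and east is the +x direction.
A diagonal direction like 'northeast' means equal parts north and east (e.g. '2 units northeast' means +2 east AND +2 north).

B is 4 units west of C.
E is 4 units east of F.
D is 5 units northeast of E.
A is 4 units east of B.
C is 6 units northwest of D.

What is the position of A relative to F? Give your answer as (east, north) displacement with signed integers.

Place F at the origin (east=0, north=0).
  E is 4 units east of F: delta (east=+4, north=+0); E at (east=4, north=0).
  D is 5 units northeast of E: delta (east=+5, north=+5); D at (east=9, north=5).
  C is 6 units northwest of D: delta (east=-6, north=+6); C at (east=3, north=11).
  B is 4 units west of C: delta (east=-4, north=+0); B at (east=-1, north=11).
  A is 4 units east of B: delta (east=+4, north=+0); A at (east=3, north=11).
Therefore A relative to F: (east=3, north=11).

Answer: A is at (east=3, north=11) relative to F.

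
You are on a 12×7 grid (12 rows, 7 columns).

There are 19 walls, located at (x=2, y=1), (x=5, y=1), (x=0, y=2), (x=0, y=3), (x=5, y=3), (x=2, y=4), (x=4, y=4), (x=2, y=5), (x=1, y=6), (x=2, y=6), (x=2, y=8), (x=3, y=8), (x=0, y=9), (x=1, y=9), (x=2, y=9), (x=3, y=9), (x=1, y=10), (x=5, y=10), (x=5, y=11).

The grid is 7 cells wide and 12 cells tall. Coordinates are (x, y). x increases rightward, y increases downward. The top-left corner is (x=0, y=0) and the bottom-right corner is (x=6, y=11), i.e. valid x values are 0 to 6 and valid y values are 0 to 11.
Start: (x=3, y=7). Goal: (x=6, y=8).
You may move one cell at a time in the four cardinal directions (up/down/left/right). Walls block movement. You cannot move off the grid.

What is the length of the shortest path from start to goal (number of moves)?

BFS from (x=3, y=7) until reaching (x=6, y=8):
  Distance 0: (x=3, y=7)
  Distance 1: (x=3, y=6), (x=2, y=7), (x=4, y=7)
  Distance 2: (x=3, y=5), (x=4, y=6), (x=1, y=7), (x=5, y=7), (x=4, y=8)
  Distance 3: (x=3, y=4), (x=4, y=5), (x=5, y=6), (x=0, y=7), (x=6, y=7), (x=1, y=8), (x=5, y=8), (x=4, y=9)
  Distance 4: (x=3, y=3), (x=5, y=5), (x=0, y=6), (x=6, y=6), (x=0, y=8), (x=6, y=8), (x=5, y=9), (x=4, y=10)  <- goal reached here
One shortest path (4 moves): (x=3, y=7) -> (x=4, y=7) -> (x=5, y=7) -> (x=6, y=7) -> (x=6, y=8)

Answer: Shortest path length: 4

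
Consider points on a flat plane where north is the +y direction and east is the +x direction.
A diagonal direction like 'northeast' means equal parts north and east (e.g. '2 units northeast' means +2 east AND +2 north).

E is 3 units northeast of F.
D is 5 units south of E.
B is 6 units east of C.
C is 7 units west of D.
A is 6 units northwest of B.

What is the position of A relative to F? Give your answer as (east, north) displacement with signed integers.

Answer: A is at (east=-4, north=4) relative to F.

Derivation:
Place F at the origin (east=0, north=0).
  E is 3 units northeast of F: delta (east=+3, north=+3); E at (east=3, north=3).
  D is 5 units south of E: delta (east=+0, north=-5); D at (east=3, north=-2).
  C is 7 units west of D: delta (east=-7, north=+0); C at (east=-4, north=-2).
  B is 6 units east of C: delta (east=+6, north=+0); B at (east=2, north=-2).
  A is 6 units northwest of B: delta (east=-6, north=+6); A at (east=-4, north=4).
Therefore A relative to F: (east=-4, north=4).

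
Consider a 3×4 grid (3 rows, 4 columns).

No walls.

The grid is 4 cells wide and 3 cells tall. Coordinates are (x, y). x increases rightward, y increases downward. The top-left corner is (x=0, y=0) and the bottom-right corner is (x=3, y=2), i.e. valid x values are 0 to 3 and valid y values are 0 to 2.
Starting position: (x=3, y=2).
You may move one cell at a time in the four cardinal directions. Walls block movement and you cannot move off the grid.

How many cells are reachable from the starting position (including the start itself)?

Answer: Reachable cells: 12

Derivation:
BFS flood-fill from (x=3, y=2):
  Distance 0: (x=3, y=2)
  Distance 1: (x=3, y=1), (x=2, y=2)
  Distance 2: (x=3, y=0), (x=2, y=1), (x=1, y=2)
  Distance 3: (x=2, y=0), (x=1, y=1), (x=0, y=2)
  Distance 4: (x=1, y=0), (x=0, y=1)
  Distance 5: (x=0, y=0)
Total reachable: 12 (grid has 12 open cells total)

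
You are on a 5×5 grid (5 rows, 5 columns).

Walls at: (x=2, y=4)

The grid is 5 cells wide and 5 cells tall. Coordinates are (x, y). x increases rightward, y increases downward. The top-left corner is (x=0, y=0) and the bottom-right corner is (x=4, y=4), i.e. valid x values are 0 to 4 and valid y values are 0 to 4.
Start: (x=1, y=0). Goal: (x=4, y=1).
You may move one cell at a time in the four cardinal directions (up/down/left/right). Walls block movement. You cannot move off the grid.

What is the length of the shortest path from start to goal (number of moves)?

Answer: Shortest path length: 4

Derivation:
BFS from (x=1, y=0) until reaching (x=4, y=1):
  Distance 0: (x=1, y=0)
  Distance 1: (x=0, y=0), (x=2, y=0), (x=1, y=1)
  Distance 2: (x=3, y=0), (x=0, y=1), (x=2, y=1), (x=1, y=2)
  Distance 3: (x=4, y=0), (x=3, y=1), (x=0, y=2), (x=2, y=2), (x=1, y=3)
  Distance 4: (x=4, y=1), (x=3, y=2), (x=0, y=3), (x=2, y=3), (x=1, y=4)  <- goal reached here
One shortest path (4 moves): (x=1, y=0) -> (x=2, y=0) -> (x=3, y=0) -> (x=4, y=0) -> (x=4, y=1)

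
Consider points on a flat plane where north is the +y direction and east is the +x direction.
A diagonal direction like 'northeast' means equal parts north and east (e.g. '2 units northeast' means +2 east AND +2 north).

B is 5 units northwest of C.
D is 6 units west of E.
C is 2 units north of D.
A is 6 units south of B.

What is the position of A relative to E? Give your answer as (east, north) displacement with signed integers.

Answer: A is at (east=-11, north=1) relative to E.

Derivation:
Place E at the origin (east=0, north=0).
  D is 6 units west of E: delta (east=-6, north=+0); D at (east=-6, north=0).
  C is 2 units north of D: delta (east=+0, north=+2); C at (east=-6, north=2).
  B is 5 units northwest of C: delta (east=-5, north=+5); B at (east=-11, north=7).
  A is 6 units south of B: delta (east=+0, north=-6); A at (east=-11, north=1).
Therefore A relative to E: (east=-11, north=1).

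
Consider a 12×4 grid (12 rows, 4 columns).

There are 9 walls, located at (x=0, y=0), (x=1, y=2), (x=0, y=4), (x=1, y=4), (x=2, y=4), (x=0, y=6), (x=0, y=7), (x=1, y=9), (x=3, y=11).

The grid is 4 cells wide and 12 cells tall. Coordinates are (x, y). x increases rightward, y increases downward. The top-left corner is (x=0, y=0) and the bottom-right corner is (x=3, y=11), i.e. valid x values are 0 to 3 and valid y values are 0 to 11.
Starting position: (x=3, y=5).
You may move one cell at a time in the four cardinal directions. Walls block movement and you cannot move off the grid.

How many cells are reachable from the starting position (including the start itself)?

Answer: Reachable cells: 39

Derivation:
BFS flood-fill from (x=3, y=5):
  Distance 0: (x=3, y=5)
  Distance 1: (x=3, y=4), (x=2, y=5), (x=3, y=6)
  Distance 2: (x=3, y=3), (x=1, y=5), (x=2, y=6), (x=3, y=7)
  Distance 3: (x=3, y=2), (x=2, y=3), (x=0, y=5), (x=1, y=6), (x=2, y=7), (x=3, y=8)
  Distance 4: (x=3, y=1), (x=2, y=2), (x=1, y=3), (x=1, y=7), (x=2, y=8), (x=3, y=9)
  Distance 5: (x=3, y=0), (x=2, y=1), (x=0, y=3), (x=1, y=8), (x=2, y=9), (x=3, y=10)
  Distance 6: (x=2, y=0), (x=1, y=1), (x=0, y=2), (x=0, y=8), (x=2, y=10)
  Distance 7: (x=1, y=0), (x=0, y=1), (x=0, y=9), (x=1, y=10), (x=2, y=11)
  Distance 8: (x=0, y=10), (x=1, y=11)
  Distance 9: (x=0, y=11)
Total reachable: 39 (grid has 39 open cells total)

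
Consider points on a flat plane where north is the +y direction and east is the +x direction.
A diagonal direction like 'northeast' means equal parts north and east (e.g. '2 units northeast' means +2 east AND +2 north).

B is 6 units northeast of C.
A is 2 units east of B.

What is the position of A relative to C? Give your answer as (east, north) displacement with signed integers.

Place C at the origin (east=0, north=0).
  B is 6 units northeast of C: delta (east=+6, north=+6); B at (east=6, north=6).
  A is 2 units east of B: delta (east=+2, north=+0); A at (east=8, north=6).
Therefore A relative to C: (east=8, north=6).

Answer: A is at (east=8, north=6) relative to C.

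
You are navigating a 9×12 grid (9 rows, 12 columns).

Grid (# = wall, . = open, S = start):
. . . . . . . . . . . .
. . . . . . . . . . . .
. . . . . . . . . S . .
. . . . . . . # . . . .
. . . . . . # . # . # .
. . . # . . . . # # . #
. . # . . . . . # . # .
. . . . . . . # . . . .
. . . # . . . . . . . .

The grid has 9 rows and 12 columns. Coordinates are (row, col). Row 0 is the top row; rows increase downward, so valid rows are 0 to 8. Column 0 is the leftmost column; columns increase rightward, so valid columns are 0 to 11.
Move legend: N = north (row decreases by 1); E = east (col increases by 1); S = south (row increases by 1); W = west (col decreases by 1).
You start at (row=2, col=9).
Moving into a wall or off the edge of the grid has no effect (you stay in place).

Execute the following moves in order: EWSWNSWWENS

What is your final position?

Answer: Final position: (row=3, col=9)

Derivation:
Start: (row=2, col=9)
  E (east): (row=2, col=9) -> (row=2, col=10)
  W (west): (row=2, col=10) -> (row=2, col=9)
  S (south): (row=2, col=9) -> (row=3, col=9)
  W (west): (row=3, col=9) -> (row=3, col=8)
  N (north): (row=3, col=8) -> (row=2, col=8)
  S (south): (row=2, col=8) -> (row=3, col=8)
  W (west): blocked, stay at (row=3, col=8)
  W (west): blocked, stay at (row=3, col=8)
  E (east): (row=3, col=8) -> (row=3, col=9)
  N (north): (row=3, col=9) -> (row=2, col=9)
  S (south): (row=2, col=9) -> (row=3, col=9)
Final: (row=3, col=9)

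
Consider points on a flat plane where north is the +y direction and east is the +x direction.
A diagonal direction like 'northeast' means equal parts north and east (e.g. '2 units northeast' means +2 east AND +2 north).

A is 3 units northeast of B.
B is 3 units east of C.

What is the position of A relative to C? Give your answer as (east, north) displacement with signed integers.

Answer: A is at (east=6, north=3) relative to C.

Derivation:
Place C at the origin (east=0, north=0).
  B is 3 units east of C: delta (east=+3, north=+0); B at (east=3, north=0).
  A is 3 units northeast of B: delta (east=+3, north=+3); A at (east=6, north=3).
Therefore A relative to C: (east=6, north=3).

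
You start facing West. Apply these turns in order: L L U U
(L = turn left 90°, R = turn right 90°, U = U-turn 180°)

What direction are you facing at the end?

Start: West
  L (left (90° counter-clockwise)) -> South
  L (left (90° counter-clockwise)) -> East
  U (U-turn (180°)) -> West
  U (U-turn (180°)) -> East
Final: East

Answer: Final heading: East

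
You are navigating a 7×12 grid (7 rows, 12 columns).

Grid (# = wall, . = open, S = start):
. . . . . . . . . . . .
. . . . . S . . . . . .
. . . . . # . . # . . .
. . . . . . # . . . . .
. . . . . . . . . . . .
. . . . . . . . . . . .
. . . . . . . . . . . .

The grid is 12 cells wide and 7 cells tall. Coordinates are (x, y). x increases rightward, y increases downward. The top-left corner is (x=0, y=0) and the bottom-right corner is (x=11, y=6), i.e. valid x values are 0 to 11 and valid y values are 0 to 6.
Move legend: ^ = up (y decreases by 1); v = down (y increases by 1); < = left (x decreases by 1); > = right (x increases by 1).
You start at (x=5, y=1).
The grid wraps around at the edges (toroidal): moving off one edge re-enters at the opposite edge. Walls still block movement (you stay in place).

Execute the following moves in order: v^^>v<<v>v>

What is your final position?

Start: (x=5, y=1)
  v (down): blocked, stay at (x=5, y=1)
  ^ (up): (x=5, y=1) -> (x=5, y=0)
  ^ (up): (x=5, y=0) -> (x=5, y=6)
  > (right): (x=5, y=6) -> (x=6, y=6)
  v (down): (x=6, y=6) -> (x=6, y=0)
  < (left): (x=6, y=0) -> (x=5, y=0)
  < (left): (x=5, y=0) -> (x=4, y=0)
  v (down): (x=4, y=0) -> (x=4, y=1)
  > (right): (x=4, y=1) -> (x=5, y=1)
  v (down): blocked, stay at (x=5, y=1)
  > (right): (x=5, y=1) -> (x=6, y=1)
Final: (x=6, y=1)

Answer: Final position: (x=6, y=1)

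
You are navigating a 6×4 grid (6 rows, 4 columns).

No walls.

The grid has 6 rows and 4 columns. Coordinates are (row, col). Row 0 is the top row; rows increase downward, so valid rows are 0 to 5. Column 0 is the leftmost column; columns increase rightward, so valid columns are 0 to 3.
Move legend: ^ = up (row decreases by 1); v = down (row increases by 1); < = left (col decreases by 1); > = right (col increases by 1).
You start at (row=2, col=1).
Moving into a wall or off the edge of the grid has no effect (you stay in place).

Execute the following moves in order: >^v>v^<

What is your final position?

Start: (row=2, col=1)
  > (right): (row=2, col=1) -> (row=2, col=2)
  ^ (up): (row=2, col=2) -> (row=1, col=2)
  v (down): (row=1, col=2) -> (row=2, col=2)
  > (right): (row=2, col=2) -> (row=2, col=3)
  v (down): (row=2, col=3) -> (row=3, col=3)
  ^ (up): (row=3, col=3) -> (row=2, col=3)
  < (left): (row=2, col=3) -> (row=2, col=2)
Final: (row=2, col=2)

Answer: Final position: (row=2, col=2)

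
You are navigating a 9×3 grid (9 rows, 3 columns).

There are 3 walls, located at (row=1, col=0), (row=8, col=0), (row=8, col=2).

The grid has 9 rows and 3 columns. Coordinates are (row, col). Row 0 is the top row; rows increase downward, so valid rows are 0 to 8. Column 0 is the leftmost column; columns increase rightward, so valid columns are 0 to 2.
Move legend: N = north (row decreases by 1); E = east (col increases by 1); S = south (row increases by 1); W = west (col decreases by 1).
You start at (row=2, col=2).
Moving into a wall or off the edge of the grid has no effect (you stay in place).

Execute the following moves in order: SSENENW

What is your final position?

Answer: Final position: (row=2, col=1)

Derivation:
Start: (row=2, col=2)
  S (south): (row=2, col=2) -> (row=3, col=2)
  S (south): (row=3, col=2) -> (row=4, col=2)
  E (east): blocked, stay at (row=4, col=2)
  N (north): (row=4, col=2) -> (row=3, col=2)
  E (east): blocked, stay at (row=3, col=2)
  N (north): (row=3, col=2) -> (row=2, col=2)
  W (west): (row=2, col=2) -> (row=2, col=1)
Final: (row=2, col=1)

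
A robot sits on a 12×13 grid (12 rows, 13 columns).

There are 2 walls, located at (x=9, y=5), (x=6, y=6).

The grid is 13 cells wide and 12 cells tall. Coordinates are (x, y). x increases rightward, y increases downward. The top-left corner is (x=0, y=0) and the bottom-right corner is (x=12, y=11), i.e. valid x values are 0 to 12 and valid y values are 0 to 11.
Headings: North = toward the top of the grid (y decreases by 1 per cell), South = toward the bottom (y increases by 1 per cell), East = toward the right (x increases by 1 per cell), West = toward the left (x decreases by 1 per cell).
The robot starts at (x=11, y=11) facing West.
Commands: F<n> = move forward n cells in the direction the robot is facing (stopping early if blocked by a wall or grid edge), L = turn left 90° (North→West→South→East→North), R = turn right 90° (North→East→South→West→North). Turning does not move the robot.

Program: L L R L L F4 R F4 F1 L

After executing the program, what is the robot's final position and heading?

Start: (x=11, y=11), facing West
  L: turn left, now facing South
  L: turn left, now facing East
  R: turn right, now facing South
  L: turn left, now facing East
  L: turn left, now facing North
  F4: move forward 4, now at (x=11, y=7)
  R: turn right, now facing East
  F4: move forward 1/4 (blocked), now at (x=12, y=7)
  F1: move forward 0/1 (blocked), now at (x=12, y=7)
  L: turn left, now facing North
Final: (x=12, y=7), facing North

Answer: Final position: (x=12, y=7), facing North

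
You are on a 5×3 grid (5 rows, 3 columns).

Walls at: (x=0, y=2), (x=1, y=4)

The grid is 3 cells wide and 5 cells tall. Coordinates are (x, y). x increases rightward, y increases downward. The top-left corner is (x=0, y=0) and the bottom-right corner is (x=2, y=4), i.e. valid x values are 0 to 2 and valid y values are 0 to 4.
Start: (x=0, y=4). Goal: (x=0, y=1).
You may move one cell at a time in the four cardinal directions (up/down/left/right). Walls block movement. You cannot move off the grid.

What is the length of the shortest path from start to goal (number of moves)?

Answer: Shortest path length: 5

Derivation:
BFS from (x=0, y=4) until reaching (x=0, y=1):
  Distance 0: (x=0, y=4)
  Distance 1: (x=0, y=3)
  Distance 2: (x=1, y=3)
  Distance 3: (x=1, y=2), (x=2, y=3)
  Distance 4: (x=1, y=1), (x=2, y=2), (x=2, y=4)
  Distance 5: (x=1, y=0), (x=0, y=1), (x=2, y=1)  <- goal reached here
One shortest path (5 moves): (x=0, y=4) -> (x=0, y=3) -> (x=1, y=3) -> (x=1, y=2) -> (x=1, y=1) -> (x=0, y=1)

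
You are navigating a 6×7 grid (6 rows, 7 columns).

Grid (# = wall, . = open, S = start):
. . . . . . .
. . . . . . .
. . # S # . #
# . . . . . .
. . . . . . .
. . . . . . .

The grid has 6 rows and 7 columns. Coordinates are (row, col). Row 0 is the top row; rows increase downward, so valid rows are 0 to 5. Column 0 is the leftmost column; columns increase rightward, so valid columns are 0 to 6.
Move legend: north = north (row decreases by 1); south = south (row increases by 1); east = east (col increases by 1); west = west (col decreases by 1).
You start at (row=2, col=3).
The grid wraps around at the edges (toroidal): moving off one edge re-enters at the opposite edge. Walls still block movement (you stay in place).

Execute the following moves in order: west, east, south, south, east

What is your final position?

Start: (row=2, col=3)
  west (west): blocked, stay at (row=2, col=3)
  east (east): blocked, stay at (row=2, col=3)
  south (south): (row=2, col=3) -> (row=3, col=3)
  south (south): (row=3, col=3) -> (row=4, col=3)
  east (east): (row=4, col=3) -> (row=4, col=4)
Final: (row=4, col=4)

Answer: Final position: (row=4, col=4)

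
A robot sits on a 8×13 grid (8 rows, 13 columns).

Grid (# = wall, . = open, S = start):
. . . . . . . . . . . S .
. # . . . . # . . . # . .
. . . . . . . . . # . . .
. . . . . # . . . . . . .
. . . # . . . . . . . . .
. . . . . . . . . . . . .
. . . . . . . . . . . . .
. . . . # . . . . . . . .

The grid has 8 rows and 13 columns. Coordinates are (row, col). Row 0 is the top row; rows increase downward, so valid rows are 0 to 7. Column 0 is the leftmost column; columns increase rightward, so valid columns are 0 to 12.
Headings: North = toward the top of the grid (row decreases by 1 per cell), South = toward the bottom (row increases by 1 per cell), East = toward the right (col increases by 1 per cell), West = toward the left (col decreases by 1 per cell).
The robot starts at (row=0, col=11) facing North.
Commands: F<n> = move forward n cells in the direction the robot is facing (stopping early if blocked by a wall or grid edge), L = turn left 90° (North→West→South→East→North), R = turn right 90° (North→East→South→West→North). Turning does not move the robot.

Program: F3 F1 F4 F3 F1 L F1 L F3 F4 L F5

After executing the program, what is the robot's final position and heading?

Start: (row=0, col=11), facing North
  F3: move forward 0/3 (blocked), now at (row=0, col=11)
  F1: move forward 0/1 (blocked), now at (row=0, col=11)
  F4: move forward 0/4 (blocked), now at (row=0, col=11)
  F3: move forward 0/3 (blocked), now at (row=0, col=11)
  F1: move forward 0/1 (blocked), now at (row=0, col=11)
  L: turn left, now facing West
  F1: move forward 1, now at (row=0, col=10)
  L: turn left, now facing South
  F3: move forward 0/3 (blocked), now at (row=0, col=10)
  F4: move forward 0/4 (blocked), now at (row=0, col=10)
  L: turn left, now facing East
  F5: move forward 2/5 (blocked), now at (row=0, col=12)
Final: (row=0, col=12), facing East

Answer: Final position: (row=0, col=12), facing East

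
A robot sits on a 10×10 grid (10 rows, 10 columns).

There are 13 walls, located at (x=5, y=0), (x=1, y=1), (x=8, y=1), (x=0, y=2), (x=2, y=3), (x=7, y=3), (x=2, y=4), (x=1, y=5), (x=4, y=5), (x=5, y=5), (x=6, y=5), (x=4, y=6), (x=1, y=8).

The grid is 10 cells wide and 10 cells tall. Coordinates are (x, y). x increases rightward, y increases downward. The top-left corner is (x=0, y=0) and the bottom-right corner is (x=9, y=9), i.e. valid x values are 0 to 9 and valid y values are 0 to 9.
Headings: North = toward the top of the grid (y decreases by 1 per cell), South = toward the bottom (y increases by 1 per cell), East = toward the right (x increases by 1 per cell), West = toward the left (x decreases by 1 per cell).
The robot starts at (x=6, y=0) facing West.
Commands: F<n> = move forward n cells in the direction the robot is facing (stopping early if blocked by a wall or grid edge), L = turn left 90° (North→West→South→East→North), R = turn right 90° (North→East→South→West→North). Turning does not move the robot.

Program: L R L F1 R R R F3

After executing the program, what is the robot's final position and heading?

Answer: Final position: (x=7, y=1), facing East

Derivation:
Start: (x=6, y=0), facing West
  L: turn left, now facing South
  R: turn right, now facing West
  L: turn left, now facing South
  F1: move forward 1, now at (x=6, y=1)
  R: turn right, now facing West
  R: turn right, now facing North
  R: turn right, now facing East
  F3: move forward 1/3 (blocked), now at (x=7, y=1)
Final: (x=7, y=1), facing East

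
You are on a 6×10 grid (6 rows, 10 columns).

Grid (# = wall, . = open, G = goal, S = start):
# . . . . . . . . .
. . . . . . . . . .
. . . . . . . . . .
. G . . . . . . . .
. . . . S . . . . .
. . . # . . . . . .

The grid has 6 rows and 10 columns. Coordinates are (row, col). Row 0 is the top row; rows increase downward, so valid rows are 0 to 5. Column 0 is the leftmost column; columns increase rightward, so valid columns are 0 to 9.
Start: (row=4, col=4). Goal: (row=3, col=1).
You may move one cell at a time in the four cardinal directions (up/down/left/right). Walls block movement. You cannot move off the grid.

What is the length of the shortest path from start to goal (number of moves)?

BFS from (row=4, col=4) until reaching (row=3, col=1):
  Distance 0: (row=4, col=4)
  Distance 1: (row=3, col=4), (row=4, col=3), (row=4, col=5), (row=5, col=4)
  Distance 2: (row=2, col=4), (row=3, col=3), (row=3, col=5), (row=4, col=2), (row=4, col=6), (row=5, col=5)
  Distance 3: (row=1, col=4), (row=2, col=3), (row=2, col=5), (row=3, col=2), (row=3, col=6), (row=4, col=1), (row=4, col=7), (row=5, col=2), (row=5, col=6)
  Distance 4: (row=0, col=4), (row=1, col=3), (row=1, col=5), (row=2, col=2), (row=2, col=6), (row=3, col=1), (row=3, col=7), (row=4, col=0), (row=4, col=8), (row=5, col=1), (row=5, col=7)  <- goal reached here
One shortest path (4 moves): (row=4, col=4) -> (row=4, col=3) -> (row=4, col=2) -> (row=4, col=1) -> (row=3, col=1)

Answer: Shortest path length: 4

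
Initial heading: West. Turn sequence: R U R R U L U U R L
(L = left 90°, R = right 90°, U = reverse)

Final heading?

Start: West
  R (right (90° clockwise)) -> North
  U (U-turn (180°)) -> South
  R (right (90° clockwise)) -> West
  R (right (90° clockwise)) -> North
  U (U-turn (180°)) -> South
  L (left (90° counter-clockwise)) -> East
  U (U-turn (180°)) -> West
  U (U-turn (180°)) -> East
  R (right (90° clockwise)) -> South
  L (left (90° counter-clockwise)) -> East
Final: East

Answer: Final heading: East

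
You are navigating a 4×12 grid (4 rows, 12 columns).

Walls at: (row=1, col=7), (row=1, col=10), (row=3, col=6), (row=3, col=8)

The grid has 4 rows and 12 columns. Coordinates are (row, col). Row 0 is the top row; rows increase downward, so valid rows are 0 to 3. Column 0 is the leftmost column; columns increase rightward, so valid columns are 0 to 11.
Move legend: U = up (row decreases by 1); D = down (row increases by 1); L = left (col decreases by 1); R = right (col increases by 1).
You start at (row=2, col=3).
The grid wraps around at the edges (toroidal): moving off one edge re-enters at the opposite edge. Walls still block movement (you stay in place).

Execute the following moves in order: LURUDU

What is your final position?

Answer: Final position: (row=0, col=3)

Derivation:
Start: (row=2, col=3)
  L (left): (row=2, col=3) -> (row=2, col=2)
  U (up): (row=2, col=2) -> (row=1, col=2)
  R (right): (row=1, col=2) -> (row=1, col=3)
  U (up): (row=1, col=3) -> (row=0, col=3)
  D (down): (row=0, col=3) -> (row=1, col=3)
  U (up): (row=1, col=3) -> (row=0, col=3)
Final: (row=0, col=3)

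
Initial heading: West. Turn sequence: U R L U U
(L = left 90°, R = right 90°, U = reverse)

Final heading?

Answer: Final heading: East

Derivation:
Start: West
  U (U-turn (180°)) -> East
  R (right (90° clockwise)) -> South
  L (left (90° counter-clockwise)) -> East
  U (U-turn (180°)) -> West
  U (U-turn (180°)) -> East
Final: East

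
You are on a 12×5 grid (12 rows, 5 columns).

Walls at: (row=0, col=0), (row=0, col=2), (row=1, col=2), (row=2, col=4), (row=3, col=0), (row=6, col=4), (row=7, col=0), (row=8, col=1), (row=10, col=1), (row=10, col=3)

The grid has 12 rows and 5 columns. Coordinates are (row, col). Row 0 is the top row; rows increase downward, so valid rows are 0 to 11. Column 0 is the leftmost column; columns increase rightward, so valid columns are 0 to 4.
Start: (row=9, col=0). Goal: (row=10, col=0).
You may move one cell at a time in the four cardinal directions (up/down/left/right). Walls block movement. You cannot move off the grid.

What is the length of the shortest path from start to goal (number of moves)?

Answer: Shortest path length: 1

Derivation:
BFS from (row=9, col=0) until reaching (row=10, col=0):
  Distance 0: (row=9, col=0)
  Distance 1: (row=8, col=0), (row=9, col=1), (row=10, col=0)  <- goal reached here
One shortest path (1 moves): (row=9, col=0) -> (row=10, col=0)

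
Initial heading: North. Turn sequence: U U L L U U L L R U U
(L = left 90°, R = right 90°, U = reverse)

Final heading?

Start: North
  U (U-turn (180°)) -> South
  U (U-turn (180°)) -> North
  L (left (90° counter-clockwise)) -> West
  L (left (90° counter-clockwise)) -> South
  U (U-turn (180°)) -> North
  U (U-turn (180°)) -> South
  L (left (90° counter-clockwise)) -> East
  L (left (90° counter-clockwise)) -> North
  R (right (90° clockwise)) -> East
  U (U-turn (180°)) -> West
  U (U-turn (180°)) -> East
Final: East

Answer: Final heading: East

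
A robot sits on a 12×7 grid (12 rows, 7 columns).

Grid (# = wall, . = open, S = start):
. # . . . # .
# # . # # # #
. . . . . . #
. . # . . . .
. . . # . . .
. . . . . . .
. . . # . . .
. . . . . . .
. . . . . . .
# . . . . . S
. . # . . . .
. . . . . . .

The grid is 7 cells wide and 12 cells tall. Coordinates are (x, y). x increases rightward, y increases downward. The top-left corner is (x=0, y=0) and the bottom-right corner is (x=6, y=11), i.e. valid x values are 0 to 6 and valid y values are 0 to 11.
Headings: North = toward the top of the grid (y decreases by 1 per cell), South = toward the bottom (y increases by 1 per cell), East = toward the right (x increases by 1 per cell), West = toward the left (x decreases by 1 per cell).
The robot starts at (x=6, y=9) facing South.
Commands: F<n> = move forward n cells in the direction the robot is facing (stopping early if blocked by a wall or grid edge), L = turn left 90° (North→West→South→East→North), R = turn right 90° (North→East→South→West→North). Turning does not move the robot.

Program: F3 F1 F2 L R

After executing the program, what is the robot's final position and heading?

Answer: Final position: (x=6, y=11), facing South

Derivation:
Start: (x=6, y=9), facing South
  F3: move forward 2/3 (blocked), now at (x=6, y=11)
  F1: move forward 0/1 (blocked), now at (x=6, y=11)
  F2: move forward 0/2 (blocked), now at (x=6, y=11)
  L: turn left, now facing East
  R: turn right, now facing South
Final: (x=6, y=11), facing South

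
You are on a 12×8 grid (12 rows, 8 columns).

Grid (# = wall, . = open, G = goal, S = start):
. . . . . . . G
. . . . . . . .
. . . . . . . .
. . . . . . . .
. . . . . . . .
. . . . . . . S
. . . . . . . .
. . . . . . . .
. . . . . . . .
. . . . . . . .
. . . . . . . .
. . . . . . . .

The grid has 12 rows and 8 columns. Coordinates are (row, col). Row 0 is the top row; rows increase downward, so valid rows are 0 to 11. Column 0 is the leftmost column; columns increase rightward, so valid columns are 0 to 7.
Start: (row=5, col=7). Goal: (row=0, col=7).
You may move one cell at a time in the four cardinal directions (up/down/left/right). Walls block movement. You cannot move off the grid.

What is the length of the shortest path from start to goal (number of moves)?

BFS from (row=5, col=7) until reaching (row=0, col=7):
  Distance 0: (row=5, col=7)
  Distance 1: (row=4, col=7), (row=5, col=6), (row=6, col=7)
  Distance 2: (row=3, col=7), (row=4, col=6), (row=5, col=5), (row=6, col=6), (row=7, col=7)
  Distance 3: (row=2, col=7), (row=3, col=6), (row=4, col=5), (row=5, col=4), (row=6, col=5), (row=7, col=6), (row=8, col=7)
  Distance 4: (row=1, col=7), (row=2, col=6), (row=3, col=5), (row=4, col=4), (row=5, col=3), (row=6, col=4), (row=7, col=5), (row=8, col=6), (row=9, col=7)
  Distance 5: (row=0, col=7), (row=1, col=6), (row=2, col=5), (row=3, col=4), (row=4, col=3), (row=5, col=2), (row=6, col=3), (row=7, col=4), (row=8, col=5), (row=9, col=6), (row=10, col=7)  <- goal reached here
One shortest path (5 moves): (row=5, col=7) -> (row=4, col=7) -> (row=3, col=7) -> (row=2, col=7) -> (row=1, col=7) -> (row=0, col=7)

Answer: Shortest path length: 5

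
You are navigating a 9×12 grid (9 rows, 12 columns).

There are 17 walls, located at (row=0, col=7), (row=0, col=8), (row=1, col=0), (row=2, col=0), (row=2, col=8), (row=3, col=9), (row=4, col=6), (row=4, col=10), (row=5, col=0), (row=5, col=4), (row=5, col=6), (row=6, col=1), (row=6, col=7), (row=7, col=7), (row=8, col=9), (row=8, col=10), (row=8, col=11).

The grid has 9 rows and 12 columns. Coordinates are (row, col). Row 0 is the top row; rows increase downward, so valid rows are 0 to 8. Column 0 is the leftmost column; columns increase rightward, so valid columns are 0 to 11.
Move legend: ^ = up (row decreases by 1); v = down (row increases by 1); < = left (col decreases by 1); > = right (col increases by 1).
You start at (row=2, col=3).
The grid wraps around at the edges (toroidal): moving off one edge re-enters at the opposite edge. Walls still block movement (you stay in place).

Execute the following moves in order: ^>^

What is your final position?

Start: (row=2, col=3)
  ^ (up): (row=2, col=3) -> (row=1, col=3)
  > (right): (row=1, col=3) -> (row=1, col=4)
  ^ (up): (row=1, col=4) -> (row=0, col=4)
Final: (row=0, col=4)

Answer: Final position: (row=0, col=4)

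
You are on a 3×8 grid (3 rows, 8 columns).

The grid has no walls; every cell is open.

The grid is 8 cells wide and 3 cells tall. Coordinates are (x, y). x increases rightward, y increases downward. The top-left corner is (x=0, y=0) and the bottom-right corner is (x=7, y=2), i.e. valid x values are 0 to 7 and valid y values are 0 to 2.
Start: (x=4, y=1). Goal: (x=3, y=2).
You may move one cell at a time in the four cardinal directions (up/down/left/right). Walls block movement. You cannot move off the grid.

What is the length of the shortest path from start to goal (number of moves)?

Answer: Shortest path length: 2

Derivation:
BFS from (x=4, y=1) until reaching (x=3, y=2):
  Distance 0: (x=4, y=1)
  Distance 1: (x=4, y=0), (x=3, y=1), (x=5, y=1), (x=4, y=2)
  Distance 2: (x=3, y=0), (x=5, y=0), (x=2, y=1), (x=6, y=1), (x=3, y=2), (x=5, y=2)  <- goal reached here
One shortest path (2 moves): (x=4, y=1) -> (x=3, y=1) -> (x=3, y=2)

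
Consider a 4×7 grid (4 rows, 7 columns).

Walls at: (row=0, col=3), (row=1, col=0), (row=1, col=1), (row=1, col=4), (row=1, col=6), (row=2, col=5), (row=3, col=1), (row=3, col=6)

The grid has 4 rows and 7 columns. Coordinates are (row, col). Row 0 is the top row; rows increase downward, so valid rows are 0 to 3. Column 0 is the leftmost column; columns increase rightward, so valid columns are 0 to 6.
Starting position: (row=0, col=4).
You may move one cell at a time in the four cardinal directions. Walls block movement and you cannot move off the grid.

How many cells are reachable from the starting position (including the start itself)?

BFS flood-fill from (row=0, col=4):
  Distance 0: (row=0, col=4)
  Distance 1: (row=0, col=5)
  Distance 2: (row=0, col=6), (row=1, col=5)
Total reachable: 4 (grid has 20 open cells total)

Answer: Reachable cells: 4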